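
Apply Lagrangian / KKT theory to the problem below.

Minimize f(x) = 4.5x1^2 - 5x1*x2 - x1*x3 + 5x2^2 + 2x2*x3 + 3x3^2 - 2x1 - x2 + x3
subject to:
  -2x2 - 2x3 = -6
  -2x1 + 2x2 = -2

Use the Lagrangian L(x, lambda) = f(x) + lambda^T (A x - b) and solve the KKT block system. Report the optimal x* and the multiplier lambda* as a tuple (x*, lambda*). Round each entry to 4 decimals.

Form the Lagrangian:
  L(x, lambda) = (1/2) x^T Q x + c^T x + lambda^T (A x - b)
Stationarity (grad_x L = 0): Q x + c + A^T lambda = 0.
Primal feasibility: A x = b.

This gives the KKT block system:
  [ Q   A^T ] [ x     ]   [-c ]
  [ A    0  ] [ lambda ] = [ b ]

Solving the linear system:
  x*      = (2.0769, 1.0769, 1.9231)
  lambda* = (6.3077, 4.6923)
  f(x*)   = 21.9615

x* = (2.0769, 1.0769, 1.9231), lambda* = (6.3077, 4.6923)


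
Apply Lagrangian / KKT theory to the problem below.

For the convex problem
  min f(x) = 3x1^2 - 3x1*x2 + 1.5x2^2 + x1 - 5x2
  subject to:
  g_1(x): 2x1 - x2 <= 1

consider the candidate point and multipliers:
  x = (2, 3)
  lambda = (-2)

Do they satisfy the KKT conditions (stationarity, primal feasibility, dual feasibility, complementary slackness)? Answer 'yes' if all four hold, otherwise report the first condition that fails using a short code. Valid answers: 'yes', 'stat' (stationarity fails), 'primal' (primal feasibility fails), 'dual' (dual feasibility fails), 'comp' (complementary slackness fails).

Gradient of f: grad f(x) = Q x + c = (4, -2)
Constraint values g_i(x) = a_i^T x - b_i:
  g_1((2, 3)) = 0
Stationarity residual: grad f(x) + sum_i lambda_i a_i = (0, 0)
  -> stationarity OK
Primal feasibility (all g_i <= 0): OK
Dual feasibility (all lambda_i >= 0): FAILS
Complementary slackness (lambda_i * g_i(x) = 0 for all i): OK

Verdict: the first failing condition is dual_feasibility -> dual.

dual


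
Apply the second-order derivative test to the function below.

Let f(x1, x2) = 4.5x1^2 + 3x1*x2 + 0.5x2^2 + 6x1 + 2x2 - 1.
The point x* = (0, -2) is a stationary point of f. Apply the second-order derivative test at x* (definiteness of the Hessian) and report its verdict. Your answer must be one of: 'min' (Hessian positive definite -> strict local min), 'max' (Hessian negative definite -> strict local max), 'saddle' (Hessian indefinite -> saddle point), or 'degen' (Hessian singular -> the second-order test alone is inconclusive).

Compute the Hessian H = grad^2 f:
  H = [[9, 3], [3, 1]]
Verify stationarity: grad f(x*) = H x* + g = (0, 0).
Eigenvalues of H: 0, 10.
H has a zero eigenvalue (singular; positive semidefinite but not definite), so H is neither positive definite, negative definite, nor indefinite. The second-order test alone is inconclusive -> degen.
(Indeed, f is constant along the null direction of H through x*, so x* is not a strict local extremum.)

degen


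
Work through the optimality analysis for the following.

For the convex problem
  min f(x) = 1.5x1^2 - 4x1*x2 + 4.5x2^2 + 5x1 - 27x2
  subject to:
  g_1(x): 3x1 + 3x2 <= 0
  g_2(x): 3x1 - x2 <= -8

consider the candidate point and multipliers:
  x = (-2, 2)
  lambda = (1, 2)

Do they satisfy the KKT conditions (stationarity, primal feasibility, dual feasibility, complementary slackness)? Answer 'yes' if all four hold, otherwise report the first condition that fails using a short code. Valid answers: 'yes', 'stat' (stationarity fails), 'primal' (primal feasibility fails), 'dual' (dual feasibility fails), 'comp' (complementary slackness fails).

Gradient of f: grad f(x) = Q x + c = (-9, -1)
Constraint values g_i(x) = a_i^T x - b_i:
  g_1((-2, 2)) = 0
  g_2((-2, 2)) = 0
Stationarity residual: grad f(x) + sum_i lambda_i a_i = (0, 0)
  -> stationarity OK
Primal feasibility (all g_i <= 0): OK
Dual feasibility (all lambda_i >= 0): OK
Complementary slackness (lambda_i * g_i(x) = 0 for all i): OK

Verdict: yes, KKT holds.

yes


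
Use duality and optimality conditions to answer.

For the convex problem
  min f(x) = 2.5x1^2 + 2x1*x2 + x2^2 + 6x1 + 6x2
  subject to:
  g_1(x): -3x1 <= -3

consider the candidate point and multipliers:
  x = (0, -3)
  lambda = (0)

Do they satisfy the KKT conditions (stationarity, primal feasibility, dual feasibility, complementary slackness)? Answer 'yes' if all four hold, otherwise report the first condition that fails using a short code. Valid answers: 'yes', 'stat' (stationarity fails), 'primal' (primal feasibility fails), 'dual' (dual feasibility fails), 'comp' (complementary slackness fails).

Gradient of f: grad f(x) = Q x + c = (0, 0)
Constraint values g_i(x) = a_i^T x - b_i:
  g_1((0, -3)) = 3
Stationarity residual: grad f(x) + sum_i lambda_i a_i = (0, 0)
  -> stationarity OK
Primal feasibility (all g_i <= 0): FAILS
Dual feasibility (all lambda_i >= 0): OK
Complementary slackness (lambda_i * g_i(x) = 0 for all i): OK

Verdict: the first failing condition is primal_feasibility -> primal.

primal


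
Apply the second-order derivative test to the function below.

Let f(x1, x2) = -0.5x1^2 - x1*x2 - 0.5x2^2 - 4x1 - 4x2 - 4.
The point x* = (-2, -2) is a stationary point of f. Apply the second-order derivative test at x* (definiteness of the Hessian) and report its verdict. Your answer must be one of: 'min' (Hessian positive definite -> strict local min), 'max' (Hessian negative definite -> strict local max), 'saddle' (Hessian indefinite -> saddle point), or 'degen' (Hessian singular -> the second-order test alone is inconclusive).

Compute the Hessian H = grad^2 f:
  H = [[-1, -1], [-1, -1]]
Verify stationarity: grad f(x*) = H x* + g = (0, 0).
Eigenvalues of H: -2, 0.
H has a zero eigenvalue (singular; negative semidefinite but not definite), so H is neither positive definite, negative definite, nor indefinite. The second-order test alone is inconclusive -> degen.
(Indeed, f is constant along the null direction of H through x*, so x* is not a strict local extremum.)

degen


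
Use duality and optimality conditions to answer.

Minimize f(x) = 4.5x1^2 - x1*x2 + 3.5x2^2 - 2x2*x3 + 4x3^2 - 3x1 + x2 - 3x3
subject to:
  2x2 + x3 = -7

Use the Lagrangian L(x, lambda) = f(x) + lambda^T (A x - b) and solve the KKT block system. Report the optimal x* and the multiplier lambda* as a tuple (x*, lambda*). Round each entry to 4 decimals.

Form the Lagrangian:
  L(x, lambda) = (1/2) x^T Q x + c^T x + lambda^T (A x - b)
Stationarity (grad_x L = 0): Q x + c + A^T lambda = 0.
Primal feasibility: A x = b.

This gives the KKT block system:
  [ Q   A^T ] [ x     ]   [-c ]
  [ A    0  ] [ lambda ] = [ b ]

Solving the linear system:
  x*      = (0.019, -2.8294, -1.3412)
  lambda* = (8.0711)
  f(x*)   = 28.8175

x* = (0.019, -2.8294, -1.3412), lambda* = (8.0711)


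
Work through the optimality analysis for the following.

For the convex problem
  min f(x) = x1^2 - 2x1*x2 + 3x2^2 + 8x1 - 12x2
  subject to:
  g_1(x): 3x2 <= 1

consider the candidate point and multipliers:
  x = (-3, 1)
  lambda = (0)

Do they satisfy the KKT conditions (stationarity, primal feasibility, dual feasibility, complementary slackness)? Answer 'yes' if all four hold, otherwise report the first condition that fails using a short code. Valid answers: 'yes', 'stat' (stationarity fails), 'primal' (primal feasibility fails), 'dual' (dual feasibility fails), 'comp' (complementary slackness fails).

Gradient of f: grad f(x) = Q x + c = (0, 0)
Constraint values g_i(x) = a_i^T x - b_i:
  g_1((-3, 1)) = 2
Stationarity residual: grad f(x) + sum_i lambda_i a_i = (0, 0)
  -> stationarity OK
Primal feasibility (all g_i <= 0): FAILS
Dual feasibility (all lambda_i >= 0): OK
Complementary slackness (lambda_i * g_i(x) = 0 for all i): OK

Verdict: the first failing condition is primal_feasibility -> primal.

primal


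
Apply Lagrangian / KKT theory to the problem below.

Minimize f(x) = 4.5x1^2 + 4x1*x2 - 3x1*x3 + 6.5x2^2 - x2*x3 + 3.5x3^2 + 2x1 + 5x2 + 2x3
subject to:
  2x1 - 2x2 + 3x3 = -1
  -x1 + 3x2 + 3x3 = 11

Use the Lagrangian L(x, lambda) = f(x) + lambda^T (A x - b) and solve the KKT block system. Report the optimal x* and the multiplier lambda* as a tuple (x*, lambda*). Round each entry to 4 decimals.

Form the Lagrangian:
  L(x, lambda) = (1/2) x^T Q x + c^T x + lambda^T (A x - b)
Stationarity (grad_x L = 0): Q x + c + A^T lambda = 0.
Primal feasibility: A x = b.

This gives the KKT block system:
  [ Q   A^T ] [ x     ]   [-c ]
  [ A    0  ] [ lambda ] = [ b ]

Solving the linear system:
  x*      = (-1.2682, 1.6391, 1.6048)
  lambda* = (0.8462, -5.9794)
  f(x*)   = 37.744

x* = (-1.2682, 1.6391, 1.6048), lambda* = (0.8462, -5.9794)


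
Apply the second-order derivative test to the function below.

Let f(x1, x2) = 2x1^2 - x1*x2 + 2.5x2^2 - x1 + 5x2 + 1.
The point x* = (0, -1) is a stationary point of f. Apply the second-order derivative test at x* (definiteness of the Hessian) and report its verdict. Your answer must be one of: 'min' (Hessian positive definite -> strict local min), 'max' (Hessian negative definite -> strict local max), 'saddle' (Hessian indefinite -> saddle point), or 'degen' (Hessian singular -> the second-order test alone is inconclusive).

Compute the Hessian H = grad^2 f:
  H = [[4, -1], [-1, 5]]
Verify stationarity: grad f(x*) = H x* + g = (0, 0).
Eigenvalues of H: 3.382, 5.618.
Both eigenvalues > 0, so H is positive definite -> x* is a strict local min.

min


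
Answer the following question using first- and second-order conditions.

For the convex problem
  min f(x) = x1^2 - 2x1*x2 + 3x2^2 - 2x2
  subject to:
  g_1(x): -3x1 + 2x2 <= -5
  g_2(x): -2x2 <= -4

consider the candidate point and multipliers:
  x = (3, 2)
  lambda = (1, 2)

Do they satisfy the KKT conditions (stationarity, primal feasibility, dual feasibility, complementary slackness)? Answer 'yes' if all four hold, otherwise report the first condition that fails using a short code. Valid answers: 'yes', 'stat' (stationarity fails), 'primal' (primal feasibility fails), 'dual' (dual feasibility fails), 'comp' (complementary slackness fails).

Gradient of f: grad f(x) = Q x + c = (2, 4)
Constraint values g_i(x) = a_i^T x - b_i:
  g_1((3, 2)) = 0
  g_2((3, 2)) = 0
Stationarity residual: grad f(x) + sum_i lambda_i a_i = (-1, 2)
  -> stationarity FAILS
Primal feasibility (all g_i <= 0): OK
Dual feasibility (all lambda_i >= 0): OK
Complementary slackness (lambda_i * g_i(x) = 0 for all i): OK

Verdict: the first failing condition is stationarity -> stat.

stat


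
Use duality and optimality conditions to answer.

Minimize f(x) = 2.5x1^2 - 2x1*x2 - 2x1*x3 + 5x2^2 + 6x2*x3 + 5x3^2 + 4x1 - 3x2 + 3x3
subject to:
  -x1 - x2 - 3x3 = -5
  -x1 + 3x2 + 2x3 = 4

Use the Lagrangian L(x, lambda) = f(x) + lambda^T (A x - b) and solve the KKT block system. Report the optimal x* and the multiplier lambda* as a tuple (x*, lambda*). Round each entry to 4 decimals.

Form the Lagrangian:
  L(x, lambda) = (1/2) x^T Q x + c^T x + lambda^T (A x - b)
Stationarity (grad_x L = 0): Q x + c + A^T lambda = 0.
Primal feasibility: A x = b.

This gives the KKT block system:
  [ Q   A^T ] [ x     ]   [-c ]
  [ A    0  ] [ lambda ] = [ b ]

Solving the linear system:
  x*      = (0.6021, 0.7158, 1.2274)
  lambda* = (4.9225, -1.7984)
  f(x*)   = 17.8747

x* = (0.6021, 0.7158, 1.2274), lambda* = (4.9225, -1.7984)


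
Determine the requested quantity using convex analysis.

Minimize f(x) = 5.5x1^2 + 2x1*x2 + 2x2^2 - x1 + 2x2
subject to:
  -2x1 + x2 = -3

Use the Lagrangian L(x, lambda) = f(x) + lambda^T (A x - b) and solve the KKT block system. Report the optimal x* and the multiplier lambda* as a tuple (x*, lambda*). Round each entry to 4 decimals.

Form the Lagrangian:
  L(x, lambda) = (1/2) x^T Q x + c^T x + lambda^T (A x - b)
Stationarity (grad_x L = 0): Q x + c + A^T lambda = 0.
Primal feasibility: A x = b.

This gives the KKT block system:
  [ Q   A^T ] [ x     ]   [-c ]
  [ A    0  ] [ lambda ] = [ b ]

Solving the linear system:
  x*      = (0.7714, -1.4571)
  lambda* = (2.2857)
  f(x*)   = 1.5857

x* = (0.7714, -1.4571), lambda* = (2.2857)


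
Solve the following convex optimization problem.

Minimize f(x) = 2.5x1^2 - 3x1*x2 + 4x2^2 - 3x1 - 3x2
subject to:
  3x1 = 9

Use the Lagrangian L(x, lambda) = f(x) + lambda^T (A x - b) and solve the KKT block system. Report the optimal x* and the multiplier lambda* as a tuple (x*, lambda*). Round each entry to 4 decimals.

Form the Lagrangian:
  L(x, lambda) = (1/2) x^T Q x + c^T x + lambda^T (A x - b)
Stationarity (grad_x L = 0): Q x + c + A^T lambda = 0.
Primal feasibility: A x = b.

This gives the KKT block system:
  [ Q   A^T ] [ x     ]   [-c ]
  [ A    0  ] [ lambda ] = [ b ]

Solving the linear system:
  x*      = (3, 1.5)
  lambda* = (-2.5)
  f(x*)   = 4.5

x* = (3, 1.5), lambda* = (-2.5)


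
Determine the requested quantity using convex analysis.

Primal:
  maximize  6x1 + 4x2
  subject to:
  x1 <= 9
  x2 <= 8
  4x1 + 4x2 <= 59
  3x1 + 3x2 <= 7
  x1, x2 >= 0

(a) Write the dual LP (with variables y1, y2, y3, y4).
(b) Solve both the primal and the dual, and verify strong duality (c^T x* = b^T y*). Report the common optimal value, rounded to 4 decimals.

The standard primal-dual pair for 'max c^T x s.t. A x <= b, x >= 0' is:
  Dual:  min b^T y  s.t.  A^T y >= c,  y >= 0.

So the dual LP is:
  minimize  9y1 + 8y2 + 59y3 + 7y4
  subject to:
    y1 + 4y3 + 3y4 >= 6
    y2 + 4y3 + 3y4 >= 4
    y1, y2, y3, y4 >= 0

Solving the primal: x* = (2.3333, 0).
  primal value c^T x* = 14.
Solving the dual: y* = (0, 0, 0, 2).
  dual value b^T y* = 14.
Strong duality: c^T x* = b^T y*. Confirmed.

14


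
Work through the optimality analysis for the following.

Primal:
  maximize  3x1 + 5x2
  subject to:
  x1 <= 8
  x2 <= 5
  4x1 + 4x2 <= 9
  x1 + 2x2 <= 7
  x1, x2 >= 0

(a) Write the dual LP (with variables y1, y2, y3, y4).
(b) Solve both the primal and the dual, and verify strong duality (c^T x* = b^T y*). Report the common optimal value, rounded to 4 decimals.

The standard primal-dual pair for 'max c^T x s.t. A x <= b, x >= 0' is:
  Dual:  min b^T y  s.t.  A^T y >= c,  y >= 0.

So the dual LP is:
  minimize  8y1 + 5y2 + 9y3 + 7y4
  subject to:
    y1 + 4y3 + y4 >= 3
    y2 + 4y3 + 2y4 >= 5
    y1, y2, y3, y4 >= 0

Solving the primal: x* = (0, 2.25).
  primal value c^T x* = 11.25.
Solving the dual: y* = (0, 0, 1.25, 0).
  dual value b^T y* = 11.25.
Strong duality: c^T x* = b^T y*. Confirmed.

11.25


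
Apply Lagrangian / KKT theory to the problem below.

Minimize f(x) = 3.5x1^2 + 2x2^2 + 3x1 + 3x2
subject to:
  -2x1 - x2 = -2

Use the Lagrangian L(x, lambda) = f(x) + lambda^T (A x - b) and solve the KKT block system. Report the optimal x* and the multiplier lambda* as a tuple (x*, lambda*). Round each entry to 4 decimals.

Form the Lagrangian:
  L(x, lambda) = (1/2) x^T Q x + c^T x + lambda^T (A x - b)
Stationarity (grad_x L = 0): Q x + c + A^T lambda = 0.
Primal feasibility: A x = b.

This gives the KKT block system:
  [ Q   A^T ] [ x     ]   [-c ]
  [ A    0  ] [ lambda ] = [ b ]

Solving the linear system:
  x*      = (0.8261, 0.3478)
  lambda* = (4.3913)
  f(x*)   = 6.1522

x* = (0.8261, 0.3478), lambda* = (4.3913)


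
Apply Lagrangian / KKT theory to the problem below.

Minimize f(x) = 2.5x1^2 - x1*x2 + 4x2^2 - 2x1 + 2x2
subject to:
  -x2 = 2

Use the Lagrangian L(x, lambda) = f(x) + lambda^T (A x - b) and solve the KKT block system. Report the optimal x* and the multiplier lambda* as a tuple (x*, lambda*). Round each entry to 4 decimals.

Form the Lagrangian:
  L(x, lambda) = (1/2) x^T Q x + c^T x + lambda^T (A x - b)
Stationarity (grad_x L = 0): Q x + c + A^T lambda = 0.
Primal feasibility: A x = b.

This gives the KKT block system:
  [ Q   A^T ] [ x     ]   [-c ]
  [ A    0  ] [ lambda ] = [ b ]

Solving the linear system:
  x*      = (0, -2)
  lambda* = (-14)
  f(x*)   = 12

x* = (0, -2), lambda* = (-14)


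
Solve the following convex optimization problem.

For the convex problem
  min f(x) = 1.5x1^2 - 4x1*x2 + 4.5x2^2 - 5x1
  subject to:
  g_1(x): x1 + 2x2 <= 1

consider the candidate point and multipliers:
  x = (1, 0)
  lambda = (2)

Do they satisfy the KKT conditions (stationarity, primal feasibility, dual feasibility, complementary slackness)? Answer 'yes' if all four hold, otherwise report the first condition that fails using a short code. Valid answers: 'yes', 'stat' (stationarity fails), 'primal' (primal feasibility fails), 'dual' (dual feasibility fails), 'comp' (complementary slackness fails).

Gradient of f: grad f(x) = Q x + c = (-2, -4)
Constraint values g_i(x) = a_i^T x - b_i:
  g_1((1, 0)) = 0
Stationarity residual: grad f(x) + sum_i lambda_i a_i = (0, 0)
  -> stationarity OK
Primal feasibility (all g_i <= 0): OK
Dual feasibility (all lambda_i >= 0): OK
Complementary slackness (lambda_i * g_i(x) = 0 for all i): OK

Verdict: yes, KKT holds.

yes


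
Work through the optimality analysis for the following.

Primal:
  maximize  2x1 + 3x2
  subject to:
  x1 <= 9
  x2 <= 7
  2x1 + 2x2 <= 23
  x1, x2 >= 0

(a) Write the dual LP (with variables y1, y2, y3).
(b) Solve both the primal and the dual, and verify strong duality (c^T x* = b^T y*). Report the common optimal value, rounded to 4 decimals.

The standard primal-dual pair for 'max c^T x s.t. A x <= b, x >= 0' is:
  Dual:  min b^T y  s.t.  A^T y >= c,  y >= 0.

So the dual LP is:
  minimize  9y1 + 7y2 + 23y3
  subject to:
    y1 + 2y3 >= 2
    y2 + 2y3 >= 3
    y1, y2, y3 >= 0

Solving the primal: x* = (4.5, 7).
  primal value c^T x* = 30.
Solving the dual: y* = (0, 1, 1).
  dual value b^T y* = 30.
Strong duality: c^T x* = b^T y*. Confirmed.

30


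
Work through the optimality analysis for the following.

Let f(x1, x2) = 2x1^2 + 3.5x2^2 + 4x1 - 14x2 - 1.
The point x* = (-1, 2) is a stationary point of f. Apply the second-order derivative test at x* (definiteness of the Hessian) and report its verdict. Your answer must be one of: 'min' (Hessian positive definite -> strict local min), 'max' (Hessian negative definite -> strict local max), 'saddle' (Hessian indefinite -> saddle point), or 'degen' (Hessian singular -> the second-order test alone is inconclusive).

Compute the Hessian H = grad^2 f:
  H = [[4, 0], [0, 7]]
Verify stationarity: grad f(x*) = H x* + g = (0, 0).
Eigenvalues of H: 4, 7.
Both eigenvalues > 0, so H is positive definite -> x* is a strict local min.

min


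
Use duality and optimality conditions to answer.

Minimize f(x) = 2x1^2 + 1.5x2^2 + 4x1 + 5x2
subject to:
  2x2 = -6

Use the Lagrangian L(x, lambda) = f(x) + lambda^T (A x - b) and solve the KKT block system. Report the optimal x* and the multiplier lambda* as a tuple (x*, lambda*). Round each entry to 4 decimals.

Form the Lagrangian:
  L(x, lambda) = (1/2) x^T Q x + c^T x + lambda^T (A x - b)
Stationarity (grad_x L = 0): Q x + c + A^T lambda = 0.
Primal feasibility: A x = b.

This gives the KKT block system:
  [ Q   A^T ] [ x     ]   [-c ]
  [ A    0  ] [ lambda ] = [ b ]

Solving the linear system:
  x*      = (-1, -3)
  lambda* = (2)
  f(x*)   = -3.5

x* = (-1, -3), lambda* = (2)


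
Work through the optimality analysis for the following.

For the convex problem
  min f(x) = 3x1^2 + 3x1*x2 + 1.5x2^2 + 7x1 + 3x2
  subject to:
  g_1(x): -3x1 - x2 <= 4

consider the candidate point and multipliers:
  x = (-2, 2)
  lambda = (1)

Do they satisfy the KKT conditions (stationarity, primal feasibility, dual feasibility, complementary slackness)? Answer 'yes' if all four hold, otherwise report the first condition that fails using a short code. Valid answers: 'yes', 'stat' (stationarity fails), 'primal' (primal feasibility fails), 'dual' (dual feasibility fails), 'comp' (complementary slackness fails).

Gradient of f: grad f(x) = Q x + c = (1, 3)
Constraint values g_i(x) = a_i^T x - b_i:
  g_1((-2, 2)) = 0
Stationarity residual: grad f(x) + sum_i lambda_i a_i = (-2, 2)
  -> stationarity FAILS
Primal feasibility (all g_i <= 0): OK
Dual feasibility (all lambda_i >= 0): OK
Complementary slackness (lambda_i * g_i(x) = 0 for all i): OK

Verdict: the first failing condition is stationarity -> stat.

stat


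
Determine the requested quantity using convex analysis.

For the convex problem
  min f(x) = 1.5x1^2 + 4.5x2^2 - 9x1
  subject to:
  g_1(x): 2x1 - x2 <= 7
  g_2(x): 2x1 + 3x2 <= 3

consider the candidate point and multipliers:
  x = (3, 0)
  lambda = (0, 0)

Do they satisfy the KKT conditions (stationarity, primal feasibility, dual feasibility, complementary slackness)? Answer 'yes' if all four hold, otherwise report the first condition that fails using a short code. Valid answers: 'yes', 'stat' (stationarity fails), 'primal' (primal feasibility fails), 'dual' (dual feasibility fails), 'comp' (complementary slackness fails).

Gradient of f: grad f(x) = Q x + c = (0, 0)
Constraint values g_i(x) = a_i^T x - b_i:
  g_1((3, 0)) = -1
  g_2((3, 0)) = 3
Stationarity residual: grad f(x) + sum_i lambda_i a_i = (0, 0)
  -> stationarity OK
Primal feasibility (all g_i <= 0): FAILS
Dual feasibility (all lambda_i >= 0): OK
Complementary slackness (lambda_i * g_i(x) = 0 for all i): OK

Verdict: the first failing condition is primal_feasibility -> primal.

primal


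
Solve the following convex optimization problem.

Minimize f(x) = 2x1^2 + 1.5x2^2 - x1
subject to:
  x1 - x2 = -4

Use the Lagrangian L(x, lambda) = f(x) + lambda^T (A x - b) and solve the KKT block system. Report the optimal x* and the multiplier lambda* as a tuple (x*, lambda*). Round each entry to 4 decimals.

Form the Lagrangian:
  L(x, lambda) = (1/2) x^T Q x + c^T x + lambda^T (A x - b)
Stationarity (grad_x L = 0): Q x + c + A^T lambda = 0.
Primal feasibility: A x = b.

This gives the KKT block system:
  [ Q   A^T ] [ x     ]   [-c ]
  [ A    0  ] [ lambda ] = [ b ]

Solving the linear system:
  x*      = (-1.5714, 2.4286)
  lambda* = (7.2857)
  f(x*)   = 15.3571

x* = (-1.5714, 2.4286), lambda* = (7.2857)


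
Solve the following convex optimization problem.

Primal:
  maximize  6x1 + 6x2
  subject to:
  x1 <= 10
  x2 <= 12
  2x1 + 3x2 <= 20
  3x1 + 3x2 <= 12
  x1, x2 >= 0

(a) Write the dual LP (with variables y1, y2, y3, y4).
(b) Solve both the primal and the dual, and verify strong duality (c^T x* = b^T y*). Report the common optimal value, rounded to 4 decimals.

The standard primal-dual pair for 'max c^T x s.t. A x <= b, x >= 0' is:
  Dual:  min b^T y  s.t.  A^T y >= c,  y >= 0.

So the dual LP is:
  minimize  10y1 + 12y2 + 20y3 + 12y4
  subject to:
    y1 + 2y3 + 3y4 >= 6
    y2 + 3y3 + 3y4 >= 6
    y1, y2, y3, y4 >= 0

Solving the primal: x* = (4, 0).
  primal value c^T x* = 24.
Solving the dual: y* = (0, 0, 0, 2).
  dual value b^T y* = 24.
Strong duality: c^T x* = b^T y*. Confirmed.

24


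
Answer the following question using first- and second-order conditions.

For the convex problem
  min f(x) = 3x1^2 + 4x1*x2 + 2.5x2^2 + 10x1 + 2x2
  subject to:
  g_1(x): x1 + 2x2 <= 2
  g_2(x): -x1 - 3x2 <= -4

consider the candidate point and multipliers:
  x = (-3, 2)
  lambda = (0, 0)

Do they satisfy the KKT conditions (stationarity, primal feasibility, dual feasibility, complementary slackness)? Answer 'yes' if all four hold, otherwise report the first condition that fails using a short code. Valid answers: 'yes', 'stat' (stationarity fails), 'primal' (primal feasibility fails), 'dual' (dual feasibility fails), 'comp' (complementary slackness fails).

Gradient of f: grad f(x) = Q x + c = (0, 0)
Constraint values g_i(x) = a_i^T x - b_i:
  g_1((-3, 2)) = -1
  g_2((-3, 2)) = 1
Stationarity residual: grad f(x) + sum_i lambda_i a_i = (0, 0)
  -> stationarity OK
Primal feasibility (all g_i <= 0): FAILS
Dual feasibility (all lambda_i >= 0): OK
Complementary slackness (lambda_i * g_i(x) = 0 for all i): OK

Verdict: the first failing condition is primal_feasibility -> primal.

primal


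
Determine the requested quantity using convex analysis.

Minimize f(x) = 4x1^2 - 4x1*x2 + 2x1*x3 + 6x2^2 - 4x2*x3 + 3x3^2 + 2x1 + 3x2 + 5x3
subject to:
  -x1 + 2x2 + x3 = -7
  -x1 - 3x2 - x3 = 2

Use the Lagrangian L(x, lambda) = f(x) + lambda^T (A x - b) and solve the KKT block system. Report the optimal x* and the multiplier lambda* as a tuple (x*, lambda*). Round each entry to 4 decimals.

Form the Lagrangian:
  L(x, lambda) = (1/2) x^T Q x + c^T x + lambda^T (A x - b)
Stationarity (grad_x L = 0): Q x + c + A^T lambda = 0.
Primal feasibility: A x = b.

This gives the KKT block system:
  [ Q   A^T ] [ x     ]   [-c ]
  [ A    0  ] [ lambda ] = [ b ]

Solving the linear system:
  x*      = (2.7919, -0.5839, -3.0404)
  lambda* = (12.9565, 7.6335)
  f(x*)   = 32.0295

x* = (2.7919, -0.5839, -3.0404), lambda* = (12.9565, 7.6335)


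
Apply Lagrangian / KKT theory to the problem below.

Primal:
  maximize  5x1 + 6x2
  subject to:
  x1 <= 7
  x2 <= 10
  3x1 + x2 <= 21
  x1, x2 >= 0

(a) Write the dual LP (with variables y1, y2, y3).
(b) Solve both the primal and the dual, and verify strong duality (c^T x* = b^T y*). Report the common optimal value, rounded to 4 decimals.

The standard primal-dual pair for 'max c^T x s.t. A x <= b, x >= 0' is:
  Dual:  min b^T y  s.t.  A^T y >= c,  y >= 0.

So the dual LP is:
  minimize  7y1 + 10y2 + 21y3
  subject to:
    y1 + 3y3 >= 5
    y2 + y3 >= 6
    y1, y2, y3 >= 0

Solving the primal: x* = (3.6667, 10).
  primal value c^T x* = 78.3333.
Solving the dual: y* = (0, 4.3333, 1.6667).
  dual value b^T y* = 78.3333.
Strong duality: c^T x* = b^T y*. Confirmed.

78.3333


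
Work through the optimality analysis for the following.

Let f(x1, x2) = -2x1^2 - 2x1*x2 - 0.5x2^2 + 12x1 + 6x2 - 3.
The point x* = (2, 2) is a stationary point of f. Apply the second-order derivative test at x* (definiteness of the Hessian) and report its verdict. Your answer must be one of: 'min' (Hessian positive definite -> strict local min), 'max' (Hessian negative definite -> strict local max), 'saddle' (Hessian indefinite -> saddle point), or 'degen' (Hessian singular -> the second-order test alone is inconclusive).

Compute the Hessian H = grad^2 f:
  H = [[-4, -2], [-2, -1]]
Verify stationarity: grad f(x*) = H x* + g = (0, 0).
Eigenvalues of H: -5, 0.
H has a zero eigenvalue (singular; negative semidefinite but not definite), so H is neither positive definite, negative definite, nor indefinite. The second-order test alone is inconclusive -> degen.
(Indeed, f is constant along the null direction of H through x*, so x* is not a strict local extremum.)

degen


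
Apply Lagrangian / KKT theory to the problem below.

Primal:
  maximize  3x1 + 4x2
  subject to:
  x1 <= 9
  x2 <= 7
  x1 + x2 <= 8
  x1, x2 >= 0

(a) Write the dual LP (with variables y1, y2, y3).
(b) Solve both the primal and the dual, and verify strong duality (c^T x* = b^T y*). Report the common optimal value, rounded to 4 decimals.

The standard primal-dual pair for 'max c^T x s.t. A x <= b, x >= 0' is:
  Dual:  min b^T y  s.t.  A^T y >= c,  y >= 0.

So the dual LP is:
  minimize  9y1 + 7y2 + 8y3
  subject to:
    y1 + y3 >= 3
    y2 + y3 >= 4
    y1, y2, y3 >= 0

Solving the primal: x* = (1, 7).
  primal value c^T x* = 31.
Solving the dual: y* = (0, 1, 3).
  dual value b^T y* = 31.
Strong duality: c^T x* = b^T y*. Confirmed.

31


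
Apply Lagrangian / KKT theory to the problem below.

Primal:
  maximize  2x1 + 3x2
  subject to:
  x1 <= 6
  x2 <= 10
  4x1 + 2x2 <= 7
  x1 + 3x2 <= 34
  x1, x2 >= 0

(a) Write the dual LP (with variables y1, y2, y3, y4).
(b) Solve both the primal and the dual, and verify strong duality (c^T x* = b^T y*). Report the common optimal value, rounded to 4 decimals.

The standard primal-dual pair for 'max c^T x s.t. A x <= b, x >= 0' is:
  Dual:  min b^T y  s.t.  A^T y >= c,  y >= 0.

So the dual LP is:
  minimize  6y1 + 10y2 + 7y3 + 34y4
  subject to:
    y1 + 4y3 + y4 >= 2
    y2 + 2y3 + 3y4 >= 3
    y1, y2, y3, y4 >= 0

Solving the primal: x* = (0, 3.5).
  primal value c^T x* = 10.5.
Solving the dual: y* = (0, 0, 1.5, 0).
  dual value b^T y* = 10.5.
Strong duality: c^T x* = b^T y*. Confirmed.

10.5


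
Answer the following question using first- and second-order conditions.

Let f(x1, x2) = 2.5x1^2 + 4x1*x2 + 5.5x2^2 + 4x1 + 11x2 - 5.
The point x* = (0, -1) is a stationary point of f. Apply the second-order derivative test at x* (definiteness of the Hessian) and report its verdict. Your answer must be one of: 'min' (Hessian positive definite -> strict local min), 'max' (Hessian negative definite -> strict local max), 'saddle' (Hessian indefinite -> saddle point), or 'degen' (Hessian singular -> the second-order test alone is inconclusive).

Compute the Hessian H = grad^2 f:
  H = [[5, 4], [4, 11]]
Verify stationarity: grad f(x*) = H x* + g = (0, 0).
Eigenvalues of H: 3, 13.
Both eigenvalues > 0, so H is positive definite -> x* is a strict local min.

min


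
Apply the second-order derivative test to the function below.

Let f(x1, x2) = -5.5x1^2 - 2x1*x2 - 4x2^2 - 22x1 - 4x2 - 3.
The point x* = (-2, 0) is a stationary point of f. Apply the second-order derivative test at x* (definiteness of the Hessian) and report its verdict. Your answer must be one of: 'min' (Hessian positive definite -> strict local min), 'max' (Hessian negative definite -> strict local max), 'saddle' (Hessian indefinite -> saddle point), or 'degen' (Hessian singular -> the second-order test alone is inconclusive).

Compute the Hessian H = grad^2 f:
  H = [[-11, -2], [-2, -8]]
Verify stationarity: grad f(x*) = H x* + g = (0, 0).
Eigenvalues of H: -12, -7.
Both eigenvalues < 0, so H is negative definite -> x* is a strict local max.

max


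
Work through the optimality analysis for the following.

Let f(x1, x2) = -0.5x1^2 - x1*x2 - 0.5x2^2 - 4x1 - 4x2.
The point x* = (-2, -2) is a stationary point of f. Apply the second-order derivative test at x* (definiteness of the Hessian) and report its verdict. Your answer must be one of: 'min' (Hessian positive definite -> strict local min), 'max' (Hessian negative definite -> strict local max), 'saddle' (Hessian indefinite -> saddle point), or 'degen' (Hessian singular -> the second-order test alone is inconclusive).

Compute the Hessian H = grad^2 f:
  H = [[-1, -1], [-1, -1]]
Verify stationarity: grad f(x*) = H x* + g = (0, 0).
Eigenvalues of H: -2, 0.
H has a zero eigenvalue (singular; negative semidefinite but not definite), so H is neither positive definite, negative definite, nor indefinite. The second-order test alone is inconclusive -> degen.
(Indeed, f is constant along the null direction of H through x*, so x* is not a strict local extremum.)

degen


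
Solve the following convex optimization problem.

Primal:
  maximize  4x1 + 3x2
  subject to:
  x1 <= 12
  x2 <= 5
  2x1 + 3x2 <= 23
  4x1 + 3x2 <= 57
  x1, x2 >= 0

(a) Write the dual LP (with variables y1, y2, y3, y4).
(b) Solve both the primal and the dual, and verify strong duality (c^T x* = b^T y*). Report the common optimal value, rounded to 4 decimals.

The standard primal-dual pair for 'max c^T x s.t. A x <= b, x >= 0' is:
  Dual:  min b^T y  s.t.  A^T y >= c,  y >= 0.

So the dual LP is:
  minimize  12y1 + 5y2 + 23y3 + 57y4
  subject to:
    y1 + 2y3 + 4y4 >= 4
    y2 + 3y3 + 3y4 >= 3
    y1, y2, y3, y4 >= 0

Solving the primal: x* = (11.5, 0).
  primal value c^T x* = 46.
Solving the dual: y* = (0, 0, 2, 0).
  dual value b^T y* = 46.
Strong duality: c^T x* = b^T y*. Confirmed.

46


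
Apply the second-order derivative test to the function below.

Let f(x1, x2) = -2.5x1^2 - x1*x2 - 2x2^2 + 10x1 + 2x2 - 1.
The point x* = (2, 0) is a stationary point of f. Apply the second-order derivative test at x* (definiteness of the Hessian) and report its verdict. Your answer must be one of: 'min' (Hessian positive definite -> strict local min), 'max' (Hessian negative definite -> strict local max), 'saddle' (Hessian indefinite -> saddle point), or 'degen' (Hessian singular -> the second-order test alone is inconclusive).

Compute the Hessian H = grad^2 f:
  H = [[-5, -1], [-1, -4]]
Verify stationarity: grad f(x*) = H x* + g = (0, 0).
Eigenvalues of H: -5.618, -3.382.
Both eigenvalues < 0, so H is negative definite -> x* is a strict local max.

max


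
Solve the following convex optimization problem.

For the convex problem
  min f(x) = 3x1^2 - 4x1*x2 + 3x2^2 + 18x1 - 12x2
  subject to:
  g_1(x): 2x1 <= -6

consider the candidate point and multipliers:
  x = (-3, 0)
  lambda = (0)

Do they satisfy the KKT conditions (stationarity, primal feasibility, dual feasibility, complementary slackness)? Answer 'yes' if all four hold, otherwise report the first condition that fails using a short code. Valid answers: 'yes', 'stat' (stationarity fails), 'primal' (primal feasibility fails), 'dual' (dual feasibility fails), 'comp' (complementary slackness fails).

Gradient of f: grad f(x) = Q x + c = (0, 0)
Constraint values g_i(x) = a_i^T x - b_i:
  g_1((-3, 0)) = 0
Stationarity residual: grad f(x) + sum_i lambda_i a_i = (0, 0)
  -> stationarity OK
Primal feasibility (all g_i <= 0): OK
Dual feasibility (all lambda_i >= 0): OK
Complementary slackness (lambda_i * g_i(x) = 0 for all i): OK

Verdict: yes, KKT holds.

yes


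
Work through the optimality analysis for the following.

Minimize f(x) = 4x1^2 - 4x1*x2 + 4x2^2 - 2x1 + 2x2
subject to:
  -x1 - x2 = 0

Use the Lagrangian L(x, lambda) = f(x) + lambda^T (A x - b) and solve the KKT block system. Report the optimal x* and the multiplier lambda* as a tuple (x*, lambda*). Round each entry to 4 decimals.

Form the Lagrangian:
  L(x, lambda) = (1/2) x^T Q x + c^T x + lambda^T (A x - b)
Stationarity (grad_x L = 0): Q x + c + A^T lambda = 0.
Primal feasibility: A x = b.

This gives the KKT block system:
  [ Q   A^T ] [ x     ]   [-c ]
  [ A    0  ] [ lambda ] = [ b ]

Solving the linear system:
  x*      = (0.1667, -0.1667)
  lambda* = (0)
  f(x*)   = -0.3333

x* = (0.1667, -0.1667), lambda* = (0)


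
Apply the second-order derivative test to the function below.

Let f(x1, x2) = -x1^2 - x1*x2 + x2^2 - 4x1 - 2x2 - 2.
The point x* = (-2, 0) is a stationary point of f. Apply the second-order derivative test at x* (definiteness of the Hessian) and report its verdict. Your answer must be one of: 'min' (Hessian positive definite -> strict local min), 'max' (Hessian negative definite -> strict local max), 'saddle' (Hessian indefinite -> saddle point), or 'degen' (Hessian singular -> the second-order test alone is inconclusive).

Compute the Hessian H = grad^2 f:
  H = [[-2, -1], [-1, 2]]
Verify stationarity: grad f(x*) = H x* + g = (0, 0).
Eigenvalues of H: -2.2361, 2.2361.
Eigenvalues have mixed signs, so H is indefinite -> x* is a saddle point.

saddle


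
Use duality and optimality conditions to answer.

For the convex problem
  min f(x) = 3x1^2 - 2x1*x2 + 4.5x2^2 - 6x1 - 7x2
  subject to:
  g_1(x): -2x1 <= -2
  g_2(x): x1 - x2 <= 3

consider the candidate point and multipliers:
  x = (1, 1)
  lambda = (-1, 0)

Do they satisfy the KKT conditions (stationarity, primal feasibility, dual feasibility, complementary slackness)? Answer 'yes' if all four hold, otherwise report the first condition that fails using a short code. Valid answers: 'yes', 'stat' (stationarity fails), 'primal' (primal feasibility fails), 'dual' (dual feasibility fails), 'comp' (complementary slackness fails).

Gradient of f: grad f(x) = Q x + c = (-2, 0)
Constraint values g_i(x) = a_i^T x - b_i:
  g_1((1, 1)) = 0
  g_2((1, 1)) = -3
Stationarity residual: grad f(x) + sum_i lambda_i a_i = (0, 0)
  -> stationarity OK
Primal feasibility (all g_i <= 0): OK
Dual feasibility (all lambda_i >= 0): FAILS
Complementary slackness (lambda_i * g_i(x) = 0 for all i): OK

Verdict: the first failing condition is dual_feasibility -> dual.

dual


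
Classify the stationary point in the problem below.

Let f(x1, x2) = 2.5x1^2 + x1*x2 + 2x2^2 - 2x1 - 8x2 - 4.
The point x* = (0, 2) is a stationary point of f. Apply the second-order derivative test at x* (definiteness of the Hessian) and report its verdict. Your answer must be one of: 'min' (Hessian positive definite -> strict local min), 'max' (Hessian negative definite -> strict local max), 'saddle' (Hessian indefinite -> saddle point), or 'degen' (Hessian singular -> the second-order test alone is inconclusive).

Compute the Hessian H = grad^2 f:
  H = [[5, 1], [1, 4]]
Verify stationarity: grad f(x*) = H x* + g = (0, 0).
Eigenvalues of H: 3.382, 5.618.
Both eigenvalues > 0, so H is positive definite -> x* is a strict local min.

min


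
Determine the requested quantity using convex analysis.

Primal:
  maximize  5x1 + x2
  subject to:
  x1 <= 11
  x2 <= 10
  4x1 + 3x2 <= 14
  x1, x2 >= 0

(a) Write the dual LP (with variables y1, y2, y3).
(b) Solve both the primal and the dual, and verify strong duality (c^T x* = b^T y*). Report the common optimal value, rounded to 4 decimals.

The standard primal-dual pair for 'max c^T x s.t. A x <= b, x >= 0' is:
  Dual:  min b^T y  s.t.  A^T y >= c,  y >= 0.

So the dual LP is:
  minimize  11y1 + 10y2 + 14y3
  subject to:
    y1 + 4y3 >= 5
    y2 + 3y3 >= 1
    y1, y2, y3 >= 0

Solving the primal: x* = (3.5, 0).
  primal value c^T x* = 17.5.
Solving the dual: y* = (0, 0, 1.25).
  dual value b^T y* = 17.5.
Strong duality: c^T x* = b^T y*. Confirmed.

17.5


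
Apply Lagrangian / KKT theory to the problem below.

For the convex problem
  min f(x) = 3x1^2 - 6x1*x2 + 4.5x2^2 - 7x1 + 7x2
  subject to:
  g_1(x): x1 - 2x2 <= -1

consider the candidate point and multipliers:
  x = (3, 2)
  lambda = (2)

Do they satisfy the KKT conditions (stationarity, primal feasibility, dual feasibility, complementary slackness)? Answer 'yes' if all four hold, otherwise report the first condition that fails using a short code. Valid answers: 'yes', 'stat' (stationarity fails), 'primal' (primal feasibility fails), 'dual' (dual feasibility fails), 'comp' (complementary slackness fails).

Gradient of f: grad f(x) = Q x + c = (-1, 7)
Constraint values g_i(x) = a_i^T x - b_i:
  g_1((3, 2)) = 0
Stationarity residual: grad f(x) + sum_i lambda_i a_i = (1, 3)
  -> stationarity FAILS
Primal feasibility (all g_i <= 0): OK
Dual feasibility (all lambda_i >= 0): OK
Complementary slackness (lambda_i * g_i(x) = 0 for all i): OK

Verdict: the first failing condition is stationarity -> stat.

stat


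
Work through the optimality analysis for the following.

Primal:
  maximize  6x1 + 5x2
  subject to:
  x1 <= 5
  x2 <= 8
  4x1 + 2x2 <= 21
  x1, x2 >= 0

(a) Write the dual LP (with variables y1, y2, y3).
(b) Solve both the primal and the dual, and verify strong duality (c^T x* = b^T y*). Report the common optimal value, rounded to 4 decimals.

The standard primal-dual pair for 'max c^T x s.t. A x <= b, x >= 0' is:
  Dual:  min b^T y  s.t.  A^T y >= c,  y >= 0.

So the dual LP is:
  minimize  5y1 + 8y2 + 21y3
  subject to:
    y1 + 4y3 >= 6
    y2 + 2y3 >= 5
    y1, y2, y3 >= 0

Solving the primal: x* = (1.25, 8).
  primal value c^T x* = 47.5.
Solving the dual: y* = (0, 2, 1.5).
  dual value b^T y* = 47.5.
Strong duality: c^T x* = b^T y*. Confirmed.

47.5


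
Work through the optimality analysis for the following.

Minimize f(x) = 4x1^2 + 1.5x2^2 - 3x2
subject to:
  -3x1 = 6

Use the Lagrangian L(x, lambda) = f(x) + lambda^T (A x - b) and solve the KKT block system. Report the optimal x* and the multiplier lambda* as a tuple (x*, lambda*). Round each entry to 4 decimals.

Form the Lagrangian:
  L(x, lambda) = (1/2) x^T Q x + c^T x + lambda^T (A x - b)
Stationarity (grad_x L = 0): Q x + c + A^T lambda = 0.
Primal feasibility: A x = b.

This gives the KKT block system:
  [ Q   A^T ] [ x     ]   [-c ]
  [ A    0  ] [ lambda ] = [ b ]

Solving the linear system:
  x*      = (-2, 1)
  lambda* = (-5.3333)
  f(x*)   = 14.5

x* = (-2, 1), lambda* = (-5.3333)


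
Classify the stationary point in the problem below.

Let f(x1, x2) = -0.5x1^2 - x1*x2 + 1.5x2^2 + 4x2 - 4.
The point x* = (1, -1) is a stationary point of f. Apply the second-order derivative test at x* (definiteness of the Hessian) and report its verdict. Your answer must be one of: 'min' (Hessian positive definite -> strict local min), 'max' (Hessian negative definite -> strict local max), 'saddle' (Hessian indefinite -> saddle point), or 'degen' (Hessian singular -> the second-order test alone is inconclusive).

Compute the Hessian H = grad^2 f:
  H = [[-1, -1], [-1, 3]]
Verify stationarity: grad f(x*) = H x* + g = (0, 0).
Eigenvalues of H: -1.2361, 3.2361.
Eigenvalues have mixed signs, so H is indefinite -> x* is a saddle point.

saddle


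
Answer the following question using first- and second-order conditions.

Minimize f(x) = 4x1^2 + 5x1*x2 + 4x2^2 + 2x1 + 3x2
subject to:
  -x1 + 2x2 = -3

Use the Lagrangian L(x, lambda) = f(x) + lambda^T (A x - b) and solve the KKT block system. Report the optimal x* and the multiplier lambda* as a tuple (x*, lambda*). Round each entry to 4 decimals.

Form the Lagrangian:
  L(x, lambda) = (1/2) x^T Q x + c^T x + lambda^T (A x - b)
Stationarity (grad_x L = 0): Q x + c + A^T lambda = 0.
Primal feasibility: A x = b.

This gives the KKT block system:
  [ Q   A^T ] [ x     ]   [-c ]
  [ A    0  ] [ lambda ] = [ b ]

Solving the linear system:
  x*      = (0.6667, -1.1667)
  lambda* = (1.5)
  f(x*)   = 1.1667

x* = (0.6667, -1.1667), lambda* = (1.5)
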